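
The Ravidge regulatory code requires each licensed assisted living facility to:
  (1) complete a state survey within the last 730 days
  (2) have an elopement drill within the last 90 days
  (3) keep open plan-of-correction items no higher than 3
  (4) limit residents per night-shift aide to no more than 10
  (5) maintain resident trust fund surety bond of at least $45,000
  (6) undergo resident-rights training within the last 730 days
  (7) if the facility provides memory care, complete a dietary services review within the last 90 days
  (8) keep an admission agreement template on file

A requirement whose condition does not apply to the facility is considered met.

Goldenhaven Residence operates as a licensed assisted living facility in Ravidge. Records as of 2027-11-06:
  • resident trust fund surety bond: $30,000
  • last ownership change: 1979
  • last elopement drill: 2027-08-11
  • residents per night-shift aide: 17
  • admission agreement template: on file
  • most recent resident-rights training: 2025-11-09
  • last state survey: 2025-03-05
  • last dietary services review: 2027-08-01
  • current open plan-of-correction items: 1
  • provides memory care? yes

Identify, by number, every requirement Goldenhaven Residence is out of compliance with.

1. state survey 976 days ago vs limit 730 → not met
2. elopement drill 87 days ago vs limit 90 → met
3. open plan-of-correction items 1 ≤ 3 → met
4. residents per night-shift aide 17 > 10 → not met
5. resident trust fund surety bond $30,000 < $45,000 → not met
6. resident-rights training 727 days ago vs limit 730 → met
7. condition 'provides memory care' holds; dietary services review 97 days ago vs limit 90 → not met
8. admission agreement template present → met
Not met: 1, 4, 5, 7

1, 4, 5, 7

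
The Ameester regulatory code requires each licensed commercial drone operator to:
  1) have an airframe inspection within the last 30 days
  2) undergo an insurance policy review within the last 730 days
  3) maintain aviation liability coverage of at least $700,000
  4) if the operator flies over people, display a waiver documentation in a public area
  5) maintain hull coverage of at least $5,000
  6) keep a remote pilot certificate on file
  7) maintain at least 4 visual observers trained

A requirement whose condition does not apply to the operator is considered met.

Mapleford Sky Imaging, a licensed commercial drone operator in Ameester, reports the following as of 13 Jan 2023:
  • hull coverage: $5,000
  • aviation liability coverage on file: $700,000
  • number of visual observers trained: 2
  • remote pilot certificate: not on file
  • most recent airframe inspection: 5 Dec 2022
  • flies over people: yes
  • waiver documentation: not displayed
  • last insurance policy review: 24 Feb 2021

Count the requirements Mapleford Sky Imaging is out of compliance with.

4

1. airframe inspection 39 days ago vs limit 30 → not met
2. insurance policy review 688 days ago vs limit 730 → met
3. aviation liability coverage $700,000 ≥ $700,000 → met
4. condition 'flies over people' holds; waiver documentation absent → not met
5. hull coverage $5,000 ≥ $5,000 → met
6. remote pilot certificate absent → not met
7. visual observers trained 2 < 4 → not met
Not met: 4 of 7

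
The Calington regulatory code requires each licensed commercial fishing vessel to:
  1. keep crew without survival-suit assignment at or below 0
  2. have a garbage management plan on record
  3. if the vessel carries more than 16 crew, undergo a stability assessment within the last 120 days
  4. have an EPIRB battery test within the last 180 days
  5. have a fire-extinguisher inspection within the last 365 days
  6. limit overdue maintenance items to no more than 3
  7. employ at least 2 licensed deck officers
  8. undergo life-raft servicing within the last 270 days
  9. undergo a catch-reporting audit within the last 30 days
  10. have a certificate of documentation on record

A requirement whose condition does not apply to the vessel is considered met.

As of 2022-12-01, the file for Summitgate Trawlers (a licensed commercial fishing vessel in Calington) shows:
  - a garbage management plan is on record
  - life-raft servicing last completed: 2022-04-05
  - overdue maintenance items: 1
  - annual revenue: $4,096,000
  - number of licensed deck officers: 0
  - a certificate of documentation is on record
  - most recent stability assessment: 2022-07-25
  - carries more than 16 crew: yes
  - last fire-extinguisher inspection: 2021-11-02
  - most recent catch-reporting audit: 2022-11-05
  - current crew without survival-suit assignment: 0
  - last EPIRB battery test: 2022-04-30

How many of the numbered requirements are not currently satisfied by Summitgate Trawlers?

1. crew without survival-suit assignment 0 ≤ 0 → met
2. garbage management plan present → met
3. condition 'carries more than 16 crew' holds; stability assessment 129 days ago vs limit 120 → not met
4. EPIRB battery test 215 days ago vs limit 180 → not met
5. fire-extinguisher inspection 394 days ago vs limit 365 → not met
6. overdue maintenance items 1 ≤ 3 → met
7. licensed deck officers 0 < 2 → not met
8. life-raft servicing 240 days ago vs limit 270 → met
9. catch-reporting audit 26 days ago vs limit 30 → met
10. certificate of documentation present → met
Not met: 4 of 10

4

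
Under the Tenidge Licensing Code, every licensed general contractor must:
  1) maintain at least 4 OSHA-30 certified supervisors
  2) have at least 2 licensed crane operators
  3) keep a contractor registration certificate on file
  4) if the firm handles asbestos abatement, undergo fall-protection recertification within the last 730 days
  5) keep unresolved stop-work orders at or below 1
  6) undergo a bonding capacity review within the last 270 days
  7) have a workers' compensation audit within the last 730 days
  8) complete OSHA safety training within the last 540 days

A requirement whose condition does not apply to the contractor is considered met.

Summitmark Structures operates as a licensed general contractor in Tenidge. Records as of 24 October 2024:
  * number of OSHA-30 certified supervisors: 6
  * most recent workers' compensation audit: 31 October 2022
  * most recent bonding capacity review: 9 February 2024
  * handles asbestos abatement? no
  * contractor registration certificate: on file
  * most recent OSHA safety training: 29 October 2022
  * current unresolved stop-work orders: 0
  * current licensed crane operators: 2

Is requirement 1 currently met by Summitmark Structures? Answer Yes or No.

1. OSHA-30 certified supervisors 6 ≥ 4 → met

Yes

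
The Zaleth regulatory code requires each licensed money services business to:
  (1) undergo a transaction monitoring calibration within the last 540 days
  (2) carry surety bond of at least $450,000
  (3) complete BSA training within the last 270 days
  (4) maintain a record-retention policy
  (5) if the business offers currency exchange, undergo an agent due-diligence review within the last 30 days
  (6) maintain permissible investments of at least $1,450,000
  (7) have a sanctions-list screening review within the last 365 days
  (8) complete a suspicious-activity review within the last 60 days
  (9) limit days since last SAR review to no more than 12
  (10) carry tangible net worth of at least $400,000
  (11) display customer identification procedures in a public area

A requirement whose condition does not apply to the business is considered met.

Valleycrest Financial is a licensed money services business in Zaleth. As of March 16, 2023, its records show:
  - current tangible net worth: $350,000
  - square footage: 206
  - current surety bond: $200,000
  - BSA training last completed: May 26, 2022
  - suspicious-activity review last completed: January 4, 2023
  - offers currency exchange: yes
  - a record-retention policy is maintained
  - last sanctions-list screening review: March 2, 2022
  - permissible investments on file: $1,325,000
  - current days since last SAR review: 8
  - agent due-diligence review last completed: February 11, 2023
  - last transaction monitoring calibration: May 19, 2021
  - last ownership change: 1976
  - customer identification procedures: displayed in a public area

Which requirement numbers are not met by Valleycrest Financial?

1. transaction monitoring calibration 666 days ago vs limit 540 → not met
2. surety bond $200,000 < $450,000 → not met
3. BSA training 294 days ago vs limit 270 → not met
4. record-retention policy present → met
5. condition 'offers currency exchange' holds; agent due-diligence review 33 days ago vs limit 30 → not met
6. permissible investments $1,325,000 < $1,450,000 → not met
7. sanctions-list screening review 379 days ago vs limit 365 → not met
8. suspicious-activity review 71 days ago vs limit 60 → not met
9. days since last SAR review 8 ≤ 12 → met
10. tangible net worth $350,000 < $400,000 → not met
11. customer identification procedures present → met
Not met: 1, 2, 3, 5, 6, 7, 8, 10

1, 2, 3, 5, 6, 7, 8, 10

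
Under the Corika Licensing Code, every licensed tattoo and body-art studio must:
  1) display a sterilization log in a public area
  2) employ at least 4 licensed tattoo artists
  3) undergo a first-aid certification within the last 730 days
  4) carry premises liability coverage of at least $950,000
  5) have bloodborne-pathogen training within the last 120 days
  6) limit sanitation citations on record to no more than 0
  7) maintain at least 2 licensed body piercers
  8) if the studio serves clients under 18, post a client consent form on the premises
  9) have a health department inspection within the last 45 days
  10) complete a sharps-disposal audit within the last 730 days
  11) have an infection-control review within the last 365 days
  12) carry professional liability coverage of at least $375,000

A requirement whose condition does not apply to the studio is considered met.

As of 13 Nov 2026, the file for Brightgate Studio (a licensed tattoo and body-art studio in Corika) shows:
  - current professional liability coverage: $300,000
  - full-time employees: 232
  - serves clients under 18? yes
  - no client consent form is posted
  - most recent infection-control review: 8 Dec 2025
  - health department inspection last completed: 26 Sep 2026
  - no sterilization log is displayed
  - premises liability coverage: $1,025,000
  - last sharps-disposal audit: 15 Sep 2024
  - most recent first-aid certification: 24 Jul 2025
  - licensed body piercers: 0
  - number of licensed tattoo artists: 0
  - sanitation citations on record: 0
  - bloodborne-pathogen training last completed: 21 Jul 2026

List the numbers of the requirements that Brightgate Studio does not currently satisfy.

1, 2, 7, 8, 9, 10, 12

1. sterilization log absent → not met
2. licensed tattoo artists 0 < 4 → not met
3. first-aid certification 477 days ago vs limit 730 → met
4. premises liability coverage $1,025,000 ≥ $950,000 → met
5. bloodborne-pathogen training 115 days ago vs limit 120 → met
6. sanitation citations on record 0 ≤ 0 → met
7. licensed body piercers 0 < 2 → not met
8. condition 'serves clients under 18' holds; client consent form absent → not met
9. health department inspection 48 days ago vs limit 45 → not met
10. sharps-disposal audit 789 days ago vs limit 730 → not met
11. infection-control review 340 days ago vs limit 365 → met
12. professional liability coverage $300,000 < $375,000 → not met
Not met: 1, 2, 7, 8, 9, 10, 12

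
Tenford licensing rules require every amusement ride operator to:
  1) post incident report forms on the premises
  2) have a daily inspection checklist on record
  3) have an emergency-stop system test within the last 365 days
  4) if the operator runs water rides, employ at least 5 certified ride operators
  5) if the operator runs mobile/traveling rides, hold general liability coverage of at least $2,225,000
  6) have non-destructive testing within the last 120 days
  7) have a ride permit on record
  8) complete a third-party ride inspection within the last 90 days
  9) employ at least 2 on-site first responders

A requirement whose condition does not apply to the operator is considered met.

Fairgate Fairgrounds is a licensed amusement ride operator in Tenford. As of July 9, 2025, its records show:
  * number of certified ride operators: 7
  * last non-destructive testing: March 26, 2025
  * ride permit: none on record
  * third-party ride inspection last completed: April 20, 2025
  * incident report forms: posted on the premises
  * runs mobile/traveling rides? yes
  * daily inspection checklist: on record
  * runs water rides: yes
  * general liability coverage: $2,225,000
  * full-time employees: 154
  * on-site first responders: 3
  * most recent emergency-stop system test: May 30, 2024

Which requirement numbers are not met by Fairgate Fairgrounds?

3, 7

1. incident report forms present → met
2. daily inspection checklist present → met
3. emergency-stop system test 405 days ago vs limit 365 → not met
4. condition 'runs water rides' holds; certified ride operators 7 ≥ 5 → met
5. condition 'runs mobile/traveling rides' holds; general liability coverage $2,225,000 ≥ $2,225,000 → met
6. non-destructive testing 105 days ago vs limit 120 → met
7. ride permit absent → not met
8. third-party ride inspection 80 days ago vs limit 90 → met
9. on-site first responders 3 ≥ 2 → met
Not met: 3, 7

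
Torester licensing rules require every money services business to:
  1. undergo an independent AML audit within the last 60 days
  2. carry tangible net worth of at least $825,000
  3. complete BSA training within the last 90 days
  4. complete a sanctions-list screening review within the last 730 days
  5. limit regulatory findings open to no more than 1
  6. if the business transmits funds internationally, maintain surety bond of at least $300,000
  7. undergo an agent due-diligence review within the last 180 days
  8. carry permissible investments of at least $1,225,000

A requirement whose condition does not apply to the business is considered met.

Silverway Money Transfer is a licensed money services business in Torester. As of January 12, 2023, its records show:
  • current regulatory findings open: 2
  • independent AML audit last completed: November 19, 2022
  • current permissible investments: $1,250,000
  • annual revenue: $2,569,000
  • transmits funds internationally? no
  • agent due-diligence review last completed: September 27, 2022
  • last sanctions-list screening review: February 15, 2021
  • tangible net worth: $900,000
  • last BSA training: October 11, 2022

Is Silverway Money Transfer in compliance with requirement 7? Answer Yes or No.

7. agent due-diligence review 107 days ago vs limit 180 → met

Yes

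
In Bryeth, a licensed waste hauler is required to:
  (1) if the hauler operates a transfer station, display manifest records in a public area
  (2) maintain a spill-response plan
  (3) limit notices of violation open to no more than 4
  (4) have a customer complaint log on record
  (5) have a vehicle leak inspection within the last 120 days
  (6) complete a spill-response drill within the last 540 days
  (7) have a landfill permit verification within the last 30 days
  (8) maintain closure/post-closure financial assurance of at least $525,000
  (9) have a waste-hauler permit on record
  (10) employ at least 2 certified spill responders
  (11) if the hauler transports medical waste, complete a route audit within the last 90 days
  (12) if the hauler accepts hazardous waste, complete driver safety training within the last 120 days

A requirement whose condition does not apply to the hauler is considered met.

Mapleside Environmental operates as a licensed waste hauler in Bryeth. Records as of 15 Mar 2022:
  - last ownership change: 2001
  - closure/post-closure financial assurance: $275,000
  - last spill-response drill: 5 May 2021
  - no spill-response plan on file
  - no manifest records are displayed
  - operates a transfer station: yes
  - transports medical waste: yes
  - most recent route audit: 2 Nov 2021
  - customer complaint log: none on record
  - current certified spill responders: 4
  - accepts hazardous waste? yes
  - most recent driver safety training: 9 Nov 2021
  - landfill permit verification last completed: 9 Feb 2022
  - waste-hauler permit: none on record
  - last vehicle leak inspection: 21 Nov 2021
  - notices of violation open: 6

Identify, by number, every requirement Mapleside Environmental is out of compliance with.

1. condition 'operates a transfer station' holds; manifest records absent → not met
2. spill-response plan absent → not met
3. notices of violation open 6 > 4 → not met
4. customer complaint log absent → not met
5. vehicle leak inspection 114 days ago vs limit 120 → met
6. spill-response drill 314 days ago vs limit 540 → met
7. landfill permit verification 34 days ago vs limit 30 → not met
8. closure/post-closure financial assurance $275,000 < $525,000 → not met
9. waste-hauler permit absent → not met
10. certified spill responders 4 ≥ 2 → met
11. condition 'transports medical waste' holds; route audit 133 days ago vs limit 90 → not met
12. condition 'accepts hazardous waste' holds; driver safety training 126 days ago vs limit 120 → not met
Not met: 1, 2, 3, 4, 7, 8, 9, 11, 12

1, 2, 3, 4, 7, 8, 9, 11, 12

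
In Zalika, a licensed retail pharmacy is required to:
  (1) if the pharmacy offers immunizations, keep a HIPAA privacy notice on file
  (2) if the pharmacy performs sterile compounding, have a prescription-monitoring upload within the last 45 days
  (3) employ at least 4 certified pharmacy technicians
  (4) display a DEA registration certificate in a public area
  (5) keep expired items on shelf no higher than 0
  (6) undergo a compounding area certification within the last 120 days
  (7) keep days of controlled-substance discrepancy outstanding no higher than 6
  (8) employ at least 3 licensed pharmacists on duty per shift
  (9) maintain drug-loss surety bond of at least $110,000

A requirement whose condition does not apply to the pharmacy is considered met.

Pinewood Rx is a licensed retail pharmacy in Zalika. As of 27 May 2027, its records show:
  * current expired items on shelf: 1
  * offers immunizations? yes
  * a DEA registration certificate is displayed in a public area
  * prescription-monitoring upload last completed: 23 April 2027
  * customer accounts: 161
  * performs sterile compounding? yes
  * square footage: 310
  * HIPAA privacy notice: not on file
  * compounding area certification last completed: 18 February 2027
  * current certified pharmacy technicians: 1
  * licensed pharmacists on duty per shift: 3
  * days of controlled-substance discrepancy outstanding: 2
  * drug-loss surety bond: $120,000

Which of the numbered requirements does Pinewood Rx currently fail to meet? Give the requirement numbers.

1, 3, 5

1. condition 'offers immunizations' holds; HIPAA privacy notice absent → not met
2. condition 'performs sterile compounding' holds; prescription-monitoring upload 34 days ago vs limit 45 → met
3. certified pharmacy technicians 1 < 4 → not met
4. DEA registration certificate present → met
5. expired items on shelf 1 > 0 → not met
6. compounding area certification 98 days ago vs limit 120 → met
7. days of controlled-substance discrepancy outstanding 2 ≤ 6 → met
8. licensed pharmacists on duty per shift 3 ≥ 3 → met
9. drug-loss surety bond $120,000 ≥ $110,000 → met
Not met: 1, 3, 5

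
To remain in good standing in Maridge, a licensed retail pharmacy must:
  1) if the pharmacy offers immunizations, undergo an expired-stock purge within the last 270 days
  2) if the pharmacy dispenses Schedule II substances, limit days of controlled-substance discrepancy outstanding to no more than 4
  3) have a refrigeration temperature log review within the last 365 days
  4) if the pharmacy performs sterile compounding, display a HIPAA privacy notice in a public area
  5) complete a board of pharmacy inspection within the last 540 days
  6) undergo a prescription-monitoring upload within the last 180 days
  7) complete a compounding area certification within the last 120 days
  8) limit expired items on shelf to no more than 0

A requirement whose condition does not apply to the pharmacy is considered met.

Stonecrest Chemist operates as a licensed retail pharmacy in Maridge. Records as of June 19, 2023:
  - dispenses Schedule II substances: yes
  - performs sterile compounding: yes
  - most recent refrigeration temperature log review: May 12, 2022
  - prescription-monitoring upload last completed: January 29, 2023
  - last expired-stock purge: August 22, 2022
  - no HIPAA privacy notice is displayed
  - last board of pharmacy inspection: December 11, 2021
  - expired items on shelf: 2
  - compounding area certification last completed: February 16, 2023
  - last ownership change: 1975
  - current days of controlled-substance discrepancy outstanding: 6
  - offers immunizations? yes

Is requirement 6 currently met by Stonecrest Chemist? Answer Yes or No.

6. prescription-monitoring upload 141 days ago vs limit 180 → met

Yes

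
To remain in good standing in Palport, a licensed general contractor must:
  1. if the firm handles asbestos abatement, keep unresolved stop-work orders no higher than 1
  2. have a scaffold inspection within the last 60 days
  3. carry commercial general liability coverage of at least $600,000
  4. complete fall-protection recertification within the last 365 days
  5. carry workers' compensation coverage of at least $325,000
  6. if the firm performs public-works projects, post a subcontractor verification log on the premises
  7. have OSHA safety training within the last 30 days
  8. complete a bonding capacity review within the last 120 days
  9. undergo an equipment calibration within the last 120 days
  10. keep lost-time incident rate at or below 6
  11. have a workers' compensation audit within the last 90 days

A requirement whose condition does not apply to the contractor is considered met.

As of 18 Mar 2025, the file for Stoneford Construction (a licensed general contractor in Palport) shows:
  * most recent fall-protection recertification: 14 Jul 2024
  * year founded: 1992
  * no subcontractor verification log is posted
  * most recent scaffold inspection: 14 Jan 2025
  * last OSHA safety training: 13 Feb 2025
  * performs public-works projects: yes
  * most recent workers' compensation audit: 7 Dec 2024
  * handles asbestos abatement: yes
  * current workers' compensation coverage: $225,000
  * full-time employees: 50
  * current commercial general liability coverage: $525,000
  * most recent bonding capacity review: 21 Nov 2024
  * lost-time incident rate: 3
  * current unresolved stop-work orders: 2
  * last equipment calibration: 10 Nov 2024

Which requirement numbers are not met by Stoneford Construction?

1. condition 'handles asbestos abatement' holds; unresolved stop-work orders 2 > 1 → not met
2. scaffold inspection 63 days ago vs limit 60 → not met
3. commercial general liability coverage $525,000 < $600,000 → not met
4. fall-protection recertification 247 days ago vs limit 365 → met
5. workers' compensation coverage $225,000 < $325,000 → not met
6. condition 'performs public-works projects' holds; subcontractor verification log absent → not met
7. OSHA safety training 33 days ago vs limit 30 → not met
8. bonding capacity review 117 days ago vs limit 120 → met
9. equipment calibration 128 days ago vs limit 120 → not met
10. lost-time incident rate 3 ≤ 6 → met
11. workers' compensation audit 101 days ago vs limit 90 → not met
Not met: 1, 2, 3, 5, 6, 7, 9, 11

1, 2, 3, 5, 6, 7, 9, 11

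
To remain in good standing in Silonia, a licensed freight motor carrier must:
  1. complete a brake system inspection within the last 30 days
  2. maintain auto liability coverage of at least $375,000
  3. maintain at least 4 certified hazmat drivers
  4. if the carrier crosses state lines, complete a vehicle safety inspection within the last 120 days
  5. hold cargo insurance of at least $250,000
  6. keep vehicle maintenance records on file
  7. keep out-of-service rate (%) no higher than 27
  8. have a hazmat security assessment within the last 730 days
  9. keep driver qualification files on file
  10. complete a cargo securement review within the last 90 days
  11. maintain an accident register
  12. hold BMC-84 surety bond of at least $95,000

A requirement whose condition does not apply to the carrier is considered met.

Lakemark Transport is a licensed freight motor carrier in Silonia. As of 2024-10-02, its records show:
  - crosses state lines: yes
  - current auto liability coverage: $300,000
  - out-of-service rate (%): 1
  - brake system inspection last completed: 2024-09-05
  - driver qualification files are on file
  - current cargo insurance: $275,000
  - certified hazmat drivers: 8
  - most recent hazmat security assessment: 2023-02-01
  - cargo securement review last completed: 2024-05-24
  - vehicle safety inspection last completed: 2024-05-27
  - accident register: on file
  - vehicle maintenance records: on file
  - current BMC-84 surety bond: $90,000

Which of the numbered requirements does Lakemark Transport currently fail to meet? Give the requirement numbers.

1. brake system inspection 27 days ago vs limit 30 → met
2. auto liability coverage $300,000 < $375,000 → not met
3. certified hazmat drivers 8 ≥ 4 → met
4. condition 'crosses state lines' holds; vehicle safety inspection 128 days ago vs limit 120 → not met
5. cargo insurance $275,000 ≥ $250,000 → met
6. vehicle maintenance records present → met
7. out-of-service rate (%) 1 ≤ 27 → met
8. hazmat security assessment 609 days ago vs limit 730 → met
9. driver qualification files present → met
10. cargo securement review 131 days ago vs limit 90 → not met
11. accident register present → met
12. BMC-84 surety bond $90,000 < $95,000 → not met
Not met: 2, 4, 10, 12

2, 4, 10, 12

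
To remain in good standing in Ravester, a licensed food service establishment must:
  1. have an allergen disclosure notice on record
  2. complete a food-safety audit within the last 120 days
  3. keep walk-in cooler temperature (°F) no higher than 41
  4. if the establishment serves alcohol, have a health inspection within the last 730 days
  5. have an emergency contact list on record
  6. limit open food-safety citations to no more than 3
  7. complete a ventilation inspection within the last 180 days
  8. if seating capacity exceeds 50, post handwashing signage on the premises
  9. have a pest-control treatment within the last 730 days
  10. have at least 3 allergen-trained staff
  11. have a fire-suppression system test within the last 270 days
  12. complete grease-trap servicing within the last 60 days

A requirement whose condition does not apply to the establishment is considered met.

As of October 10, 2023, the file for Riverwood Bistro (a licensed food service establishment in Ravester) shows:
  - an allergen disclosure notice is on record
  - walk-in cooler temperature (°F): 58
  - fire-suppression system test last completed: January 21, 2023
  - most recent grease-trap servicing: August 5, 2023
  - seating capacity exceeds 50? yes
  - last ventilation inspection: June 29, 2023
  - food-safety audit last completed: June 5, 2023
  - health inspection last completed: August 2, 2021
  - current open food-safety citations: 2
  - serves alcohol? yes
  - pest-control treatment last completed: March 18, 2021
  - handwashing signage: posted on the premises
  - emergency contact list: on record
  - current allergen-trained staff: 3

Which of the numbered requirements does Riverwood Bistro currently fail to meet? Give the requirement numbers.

2, 3, 4, 9, 12

1. allergen disclosure notice present → met
2. food-safety audit 127 days ago vs limit 120 → not met
3. walk-in cooler temperature (°F) 58 > 41 → not met
4. condition 'serves alcohol' holds; health inspection 799 days ago vs limit 730 → not met
5. emergency contact list present → met
6. open food-safety citations 2 ≤ 3 → met
7. ventilation inspection 103 days ago vs limit 180 → met
8. condition 'seating capacity exceeds 50' holds; handwashing signage present → met
9. pest-control treatment 936 days ago vs limit 730 → not met
10. allergen-trained staff 3 ≥ 3 → met
11. fire-suppression system test 262 days ago vs limit 270 → met
12. grease-trap servicing 66 days ago vs limit 60 → not met
Not met: 2, 3, 4, 9, 12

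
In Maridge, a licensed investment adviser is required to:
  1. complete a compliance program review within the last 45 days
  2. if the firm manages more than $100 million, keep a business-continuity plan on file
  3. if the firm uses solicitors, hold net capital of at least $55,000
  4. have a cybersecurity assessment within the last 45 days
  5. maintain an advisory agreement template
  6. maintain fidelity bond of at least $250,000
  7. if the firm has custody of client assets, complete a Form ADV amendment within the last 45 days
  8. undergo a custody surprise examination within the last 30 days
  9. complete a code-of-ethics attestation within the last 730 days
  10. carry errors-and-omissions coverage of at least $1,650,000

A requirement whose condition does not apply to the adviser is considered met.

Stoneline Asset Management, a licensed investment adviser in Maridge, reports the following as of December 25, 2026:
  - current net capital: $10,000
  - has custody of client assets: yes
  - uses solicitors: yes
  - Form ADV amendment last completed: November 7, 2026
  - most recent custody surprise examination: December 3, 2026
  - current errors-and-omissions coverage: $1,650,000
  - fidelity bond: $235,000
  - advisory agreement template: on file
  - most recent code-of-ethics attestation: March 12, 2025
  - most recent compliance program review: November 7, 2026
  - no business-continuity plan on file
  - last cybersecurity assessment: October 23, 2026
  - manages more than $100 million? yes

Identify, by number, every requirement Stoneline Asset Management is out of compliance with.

1, 2, 3, 4, 6, 7

1. compliance program review 48 days ago vs limit 45 → not met
2. condition 'manages more than $100 million' holds; business-continuity plan absent → not met
3. condition 'uses solicitors' holds; net capital $10,000 < $55,000 → not met
4. cybersecurity assessment 63 days ago vs limit 45 → not met
5. advisory agreement template present → met
6. fidelity bond $235,000 < $250,000 → not met
7. condition 'has custody of client assets' holds; Form ADV amendment 48 days ago vs limit 45 → not met
8. custody surprise examination 22 days ago vs limit 30 → met
9. code-of-ethics attestation 653 days ago vs limit 730 → met
10. errors-and-omissions coverage $1,650,000 ≥ $1,650,000 → met
Not met: 1, 2, 3, 4, 6, 7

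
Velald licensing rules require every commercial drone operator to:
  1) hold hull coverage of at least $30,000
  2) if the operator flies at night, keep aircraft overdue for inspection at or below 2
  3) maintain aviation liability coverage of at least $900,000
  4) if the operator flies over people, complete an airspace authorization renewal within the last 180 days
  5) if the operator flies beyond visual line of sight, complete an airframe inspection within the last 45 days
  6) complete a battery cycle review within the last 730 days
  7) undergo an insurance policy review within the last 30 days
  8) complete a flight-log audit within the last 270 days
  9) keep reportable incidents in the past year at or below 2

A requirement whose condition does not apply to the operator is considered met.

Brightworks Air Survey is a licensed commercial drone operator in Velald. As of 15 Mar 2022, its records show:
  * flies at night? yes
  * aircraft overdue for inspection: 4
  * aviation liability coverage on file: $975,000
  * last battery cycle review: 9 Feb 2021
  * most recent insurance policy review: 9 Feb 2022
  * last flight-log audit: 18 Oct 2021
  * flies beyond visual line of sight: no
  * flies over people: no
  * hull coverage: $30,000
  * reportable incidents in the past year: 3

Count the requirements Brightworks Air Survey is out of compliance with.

1. hull coverage $30,000 ≥ $30,000 → met
2. condition 'flies at night' holds; aircraft overdue for inspection 4 > 2 → not met
3. aviation liability coverage $975,000 ≥ $900,000 → met
4. condition 'flies over people' does not hold → requirement n/a → met
5. condition 'flies beyond visual line of sight' does not hold → requirement n/a → met
6. battery cycle review 399 days ago vs limit 730 → met
7. insurance policy review 34 days ago vs limit 30 → not met
8. flight-log audit 148 days ago vs limit 270 → met
9. reportable incidents in the past year 3 > 2 → not met
Not met: 3 of 9

3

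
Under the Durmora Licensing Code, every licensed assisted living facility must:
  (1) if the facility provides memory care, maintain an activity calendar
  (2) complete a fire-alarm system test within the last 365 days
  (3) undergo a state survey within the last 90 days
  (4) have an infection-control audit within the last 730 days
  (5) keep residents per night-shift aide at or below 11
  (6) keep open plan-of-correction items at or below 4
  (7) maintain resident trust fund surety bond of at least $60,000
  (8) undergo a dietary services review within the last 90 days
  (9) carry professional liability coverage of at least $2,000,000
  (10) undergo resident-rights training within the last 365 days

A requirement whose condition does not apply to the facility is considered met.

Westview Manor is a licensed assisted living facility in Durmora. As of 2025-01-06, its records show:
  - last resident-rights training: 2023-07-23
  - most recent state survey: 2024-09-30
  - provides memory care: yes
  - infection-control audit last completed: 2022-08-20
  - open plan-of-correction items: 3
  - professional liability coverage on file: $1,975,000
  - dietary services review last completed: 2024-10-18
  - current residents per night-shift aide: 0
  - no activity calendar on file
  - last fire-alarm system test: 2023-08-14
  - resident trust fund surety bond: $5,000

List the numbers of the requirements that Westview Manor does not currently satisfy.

1, 2, 3, 4, 7, 9, 10

1. condition 'provides memory care' holds; activity calendar absent → not met
2. fire-alarm system test 511 days ago vs limit 365 → not met
3. state survey 98 days ago vs limit 90 → not met
4. infection-control audit 870 days ago vs limit 730 → not met
5. residents per night-shift aide 0 ≤ 11 → met
6. open plan-of-correction items 3 ≤ 4 → met
7. resident trust fund surety bond $5,000 < $60,000 → not met
8. dietary services review 80 days ago vs limit 90 → met
9. professional liability coverage $1,975,000 < $2,000,000 → not met
10. resident-rights training 533 days ago vs limit 365 → not met
Not met: 1, 2, 3, 4, 7, 9, 10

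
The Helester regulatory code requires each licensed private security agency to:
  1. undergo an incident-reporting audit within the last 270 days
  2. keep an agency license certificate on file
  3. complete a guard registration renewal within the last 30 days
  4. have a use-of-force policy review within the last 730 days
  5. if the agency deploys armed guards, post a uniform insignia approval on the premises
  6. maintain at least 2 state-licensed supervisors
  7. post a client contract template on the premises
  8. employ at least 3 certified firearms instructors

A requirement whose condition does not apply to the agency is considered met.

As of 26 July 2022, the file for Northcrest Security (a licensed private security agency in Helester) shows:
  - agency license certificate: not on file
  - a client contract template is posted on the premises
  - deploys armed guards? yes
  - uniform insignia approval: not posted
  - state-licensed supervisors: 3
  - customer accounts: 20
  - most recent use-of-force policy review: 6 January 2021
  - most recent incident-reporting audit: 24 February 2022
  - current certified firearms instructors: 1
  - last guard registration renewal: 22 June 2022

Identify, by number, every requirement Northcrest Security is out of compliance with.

1. incident-reporting audit 152 days ago vs limit 270 → met
2. agency license certificate absent → not met
3. guard registration renewal 34 days ago vs limit 30 → not met
4. use-of-force policy review 566 days ago vs limit 730 → met
5. condition 'deploys armed guards' holds; uniform insignia approval absent → not met
6. state-licensed supervisors 3 ≥ 2 → met
7. client contract template present → met
8. certified firearms instructors 1 < 3 → not met
Not met: 2, 3, 5, 8

2, 3, 5, 8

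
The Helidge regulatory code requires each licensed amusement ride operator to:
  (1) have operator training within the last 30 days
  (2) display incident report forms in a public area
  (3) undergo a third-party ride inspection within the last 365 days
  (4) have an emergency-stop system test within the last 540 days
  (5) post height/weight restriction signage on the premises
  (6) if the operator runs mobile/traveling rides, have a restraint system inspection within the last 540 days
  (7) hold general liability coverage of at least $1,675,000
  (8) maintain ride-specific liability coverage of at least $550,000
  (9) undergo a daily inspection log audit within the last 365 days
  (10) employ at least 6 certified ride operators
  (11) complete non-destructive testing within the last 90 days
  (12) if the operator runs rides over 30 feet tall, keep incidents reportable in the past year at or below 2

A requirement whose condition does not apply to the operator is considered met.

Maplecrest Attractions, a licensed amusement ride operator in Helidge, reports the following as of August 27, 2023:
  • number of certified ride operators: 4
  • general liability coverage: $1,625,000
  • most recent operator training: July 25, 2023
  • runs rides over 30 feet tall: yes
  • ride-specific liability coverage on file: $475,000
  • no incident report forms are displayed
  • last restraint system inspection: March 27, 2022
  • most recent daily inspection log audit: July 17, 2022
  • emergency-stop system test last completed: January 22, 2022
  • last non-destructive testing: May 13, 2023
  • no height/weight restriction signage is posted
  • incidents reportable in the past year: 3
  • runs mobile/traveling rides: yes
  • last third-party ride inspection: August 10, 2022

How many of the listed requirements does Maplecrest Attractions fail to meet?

11

1. operator training 33 days ago vs limit 30 → not met
2. incident report forms absent → not met
3. third-party ride inspection 382 days ago vs limit 365 → not met
4. emergency-stop system test 582 days ago vs limit 540 → not met
5. height/weight restriction signage absent → not met
6. condition 'runs mobile/traveling rides' holds; restraint system inspection 518 days ago vs limit 540 → met
7. general liability coverage $1,625,000 < $1,675,000 → not met
8. ride-specific liability coverage $475,000 < $550,000 → not met
9. daily inspection log audit 406 days ago vs limit 365 → not met
10. certified ride operators 4 < 6 → not met
11. non-destructive testing 106 days ago vs limit 90 → not met
12. condition 'runs rides over 30 feet tall' holds; incidents reportable in the past year 3 > 2 → not met
Not met: 11 of 12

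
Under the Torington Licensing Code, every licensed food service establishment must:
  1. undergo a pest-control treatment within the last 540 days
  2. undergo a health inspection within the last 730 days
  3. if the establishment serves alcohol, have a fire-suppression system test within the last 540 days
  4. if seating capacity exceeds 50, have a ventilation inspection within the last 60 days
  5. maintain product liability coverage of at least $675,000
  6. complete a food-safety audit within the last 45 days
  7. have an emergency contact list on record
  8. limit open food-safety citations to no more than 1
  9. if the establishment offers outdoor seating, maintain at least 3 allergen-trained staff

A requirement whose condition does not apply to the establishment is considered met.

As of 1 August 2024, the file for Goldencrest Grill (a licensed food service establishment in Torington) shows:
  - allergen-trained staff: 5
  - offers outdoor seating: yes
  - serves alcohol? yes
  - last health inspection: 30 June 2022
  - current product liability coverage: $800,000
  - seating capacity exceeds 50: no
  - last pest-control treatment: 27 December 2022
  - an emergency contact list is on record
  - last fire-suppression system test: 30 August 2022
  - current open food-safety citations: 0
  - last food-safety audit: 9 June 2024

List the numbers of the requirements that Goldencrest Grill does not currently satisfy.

1. pest-control treatment 583 days ago vs limit 540 → not met
2. health inspection 763 days ago vs limit 730 → not met
3. condition 'serves alcohol' holds; fire-suppression system test 702 days ago vs limit 540 → not met
4. condition 'seating capacity exceeds 50' does not hold → requirement n/a → met
5. product liability coverage $800,000 ≥ $675,000 → met
6. food-safety audit 53 days ago vs limit 45 → not met
7. emergency contact list present → met
8. open food-safety citations 0 ≤ 1 → met
9. condition 'offers outdoor seating' holds; allergen-trained staff 5 ≥ 3 → met
Not met: 1, 2, 3, 6

1, 2, 3, 6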